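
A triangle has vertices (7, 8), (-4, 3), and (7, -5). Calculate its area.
Using the coordinate formula: Area = (1/2)|x₁(y₂-y₃) + x₂(y₃-y₁) + x₃(y₁-y₂)|
Area = (1/2)|7(3-(-5)) + (-4)((-5)-8) + 7(8-3)|
Area = (1/2)|7*8 + (-4)*(-13) + 7*5|
Area = (1/2)|56 + 52 + 35|
Area = (1/2)*143 = 71.50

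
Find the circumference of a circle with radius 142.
Circumference = 2 * pi * r
Circumference = 2 * pi * 142
Circumference = 892.21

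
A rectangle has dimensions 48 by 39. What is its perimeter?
Perimeter = 2 * (length + width)
Perimeter = 2 * (48 + 39)
Perimeter = 2 * 87
Perimeter = 174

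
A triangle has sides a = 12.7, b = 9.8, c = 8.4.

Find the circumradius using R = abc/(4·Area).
s = (a+b+c)/2 = 15.45
Area = √(s(s-a)(s-b)(s-c)) = √(15.45·2.75·5.65·7.05) = 41.1386
R = abc/(4·Area) = (12.7·9.8·8.4)/(4·41.1386) = 1045.464/164.5544 = 6.353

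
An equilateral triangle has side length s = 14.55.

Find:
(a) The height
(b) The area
(a) Height h = s·√3/2 = 14.55·√3/2 = 12.6
(b) Area = (√3/4)·s² = (√3/4)·14.55² = (√3/4)·211.703 = 91.67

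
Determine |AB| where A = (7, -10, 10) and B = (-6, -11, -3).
d = √[(-13)² + (-1)² + (-13)²] = √339 = 18.41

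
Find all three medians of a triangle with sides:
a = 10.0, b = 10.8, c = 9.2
Using m_x = ½√(2y² + 2z² - x²):
m_a = ½√(2·10.8² + 2·9.2² - 10.0²) = ½√302.56 = 8.697
m_b = ½√(2·10.0² + 2·9.2² - 10.8²) = ½√252.64 = 7.947
m_c = ½√(2·10.0² + 2·10.8² - 9.2²) = ½√348.64 = 9.336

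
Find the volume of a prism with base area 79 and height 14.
Volume = base area * height
Volume = 79 * 14
Volume = 1106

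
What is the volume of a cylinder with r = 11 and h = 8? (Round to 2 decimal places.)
Volume = pi * r² * h
Volume = pi * 11² * 8
Volume = pi * 121 * 8
Volume = pi * 968
Volume = 3041.06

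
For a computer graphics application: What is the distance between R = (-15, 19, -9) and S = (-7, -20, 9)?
d = √[(8)² + (-39)² + (18)²] = √1909 = 43.69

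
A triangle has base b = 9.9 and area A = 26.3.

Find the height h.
A = ½bh  →  h = 2A/b
h = 2·26.3/9.9 = 5.313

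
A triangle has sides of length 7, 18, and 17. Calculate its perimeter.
Perimeter = sum of all sides
Perimeter = 7 + 18 + 17
Perimeter = 42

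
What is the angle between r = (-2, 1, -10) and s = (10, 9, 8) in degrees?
r·s = -91, |r|² = 105, |s|² = 245
cos θ = -91/√25725 ≈ -0.5674
θ ≈ 124.6°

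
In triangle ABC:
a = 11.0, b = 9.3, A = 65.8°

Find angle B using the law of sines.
sin(B)/b = sin(A)/a
sin(B) = b·sin(A)/a = 9.3·sin(65.8°)/11.0 = 0.771156
B = arcsin(0.771156) = 50.46°  (b ≤ a, so B ≤ A and the acute solution is unique)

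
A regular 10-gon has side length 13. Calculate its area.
For a regular 10-gon with side length s = 13:
Apothem a = s / (2*tan(pi/10)) = 13 / (2*tan(pi/10)) ≈ 20.0049
Perimeter P = 10 * 13 = 130
Area = (1/2) * P * a = (1/2) * 130 * 20.0049 = 1300.32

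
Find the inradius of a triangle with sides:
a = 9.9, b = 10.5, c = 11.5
s = (a+b+c)/2 = (9.9+10.5+11.5)/2 = 15.95
Area = √(s(s-a)(s-b)(s-c)) = √(15.95·6.05·5.45·4.45) = 48.3767
r = Area/s = 48.3767/15.95 = 3.033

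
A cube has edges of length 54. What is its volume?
Volume = s³
Volume = 54³
Volume = 157464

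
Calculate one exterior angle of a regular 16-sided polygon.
Exterior angle of a regular n-gon = 360/n
Exterior angle = 360/16
Exterior angle = 22.50 degrees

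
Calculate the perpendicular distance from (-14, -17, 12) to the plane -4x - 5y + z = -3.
d = |(-4)(-14) + (-5)(-17) + 1(12) - (-3)| / √((-4)² + (-5)² + 1²) = 156/√42 = 24.07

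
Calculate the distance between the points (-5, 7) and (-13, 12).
Using the distance formula: d = sqrt((x₂-x₁)² + (y₂-y₁)²)
dx = (-13) - (-5) = -8
dy = 12 - 7 = 5
d = sqrt((-8)² + 5²) = sqrt(64 + 25) = sqrt(89) = 9.43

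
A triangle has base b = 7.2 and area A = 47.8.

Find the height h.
A = ½bh  →  h = 2A/b
h = 2·47.8/7.2 = 13.28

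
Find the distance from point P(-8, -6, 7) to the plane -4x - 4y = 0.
d = |(-4)(-8) + (-4)(-6) + 0(7) - (0)| / √((-4)² + (-4)² + 0²) = 56/√32 = 9.899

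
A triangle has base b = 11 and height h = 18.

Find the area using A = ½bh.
A = ½·11·18 = 99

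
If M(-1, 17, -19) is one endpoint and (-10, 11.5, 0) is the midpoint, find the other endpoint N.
N = (2×(-10) - (-1), 2×11.5 - 17, 2×0 - (-19)) = (-19, 6, 19)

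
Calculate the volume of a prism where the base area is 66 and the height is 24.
Volume = base area * height
Volume = 66 * 24
Volume = 1584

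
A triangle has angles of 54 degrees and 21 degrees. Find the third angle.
Sum of angles in a triangle = 180 degrees
Third angle = 180 - 54 - 21
Third angle = 105 degrees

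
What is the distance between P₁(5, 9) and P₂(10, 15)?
Using the distance formula: d = sqrt((x₂-x₁)² + (y₂-y₁)²)
dx = 10 - 5 = 5
dy = 15 - 9 = 6
d = sqrt(5² + 6²) = sqrt(25 + 36) = sqrt(61) = 7.81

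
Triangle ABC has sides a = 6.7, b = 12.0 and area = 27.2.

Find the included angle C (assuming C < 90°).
Area = ½ab·sin(C)  →  sin(C) = 2·Area/(ab)
sin(C) = 2·27.2/(6.7·12.0) = 0.676617
C = arcsin(0.676617) = 42.58°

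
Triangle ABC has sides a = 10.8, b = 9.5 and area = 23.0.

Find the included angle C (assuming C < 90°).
Area = ½ab·sin(C)  →  sin(C) = 2·Area/(ab)
sin(C) = 2·23.0/(10.8·9.5) = 0.448343
C = arcsin(0.448343) = 26.64°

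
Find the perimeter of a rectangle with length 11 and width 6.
Perimeter = 2 * (length + width)
Perimeter = 2 * (11 + 6)
Perimeter = 2 * 17
Perimeter = 34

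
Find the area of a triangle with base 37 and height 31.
Area = (1/2) * base * height
Area = (1/2) * 37 * 31
Area = 573.50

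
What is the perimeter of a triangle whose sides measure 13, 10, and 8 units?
Perimeter = sum of all sides
Perimeter = 13 + 10 + 8
Perimeter = 31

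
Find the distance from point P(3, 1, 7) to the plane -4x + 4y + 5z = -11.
d = |(-4)(3) + 4(1) + 5(7) - (-11)| / √((-4)² + 4² + 5²) = 38/√57 = 5.033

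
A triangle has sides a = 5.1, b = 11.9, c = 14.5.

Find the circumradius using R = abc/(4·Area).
s = (a+b+c)/2 = 15.75
Area = √(s(s-a)(s-b)(s-c)) = √(15.75·10.65·3.85·1.25) = 28.4119
R = abc/(4·Area) = (5.1·11.9·14.5)/(4·28.4119) = 880.005/113.6476 = 7.743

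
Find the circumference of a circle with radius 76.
Circumference = 2 * pi * r
Circumference = 2 * pi * 76
Circumference = 477.52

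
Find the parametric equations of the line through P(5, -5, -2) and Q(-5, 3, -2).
Direction vector d = Q - P = (-10, 8, 0)
x = 5 - 10t, y = -5 + 8t, z = -2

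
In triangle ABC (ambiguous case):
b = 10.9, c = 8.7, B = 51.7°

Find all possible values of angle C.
sin(C)/c = sin(B)/b  →  sin(C) = c·sin(B)/b = 8.7·sin(51.7°)/10.9 = 0.626381
C₁ = arcsin(0.626381) = 38.78°,  C₂ = 180° - C₁ = 141.22°
Check C₂: A = 180° - 51.7° - 141.22° = -12.92° ≤ 0, rejected
C = 38.78° (one solution)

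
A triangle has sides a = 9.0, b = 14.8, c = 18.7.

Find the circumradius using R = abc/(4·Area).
s = (a+b+c)/2 = 21.25
Area = √(s(s-a)(s-b)(s-c)) = √(21.25·12.25·6.45·2.55) = 65.4331
R = abc/(4·Area) = (9.0·14.8·18.7)/(4·65.4331) = 2490.84/261.7324 = 9.517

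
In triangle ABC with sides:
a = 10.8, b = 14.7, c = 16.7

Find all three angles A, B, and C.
By the law of cosines:
cos(A) = (b² + c² - a²)/(2bc) = 0.770581  →  A = 39.59°
cos(B) = (a² + c² - b²)/(2ac) = 0.497450  →  B = 60.17°
cos(C) = (a² + b² - c²)/(2ab) = 0.169564  →  C = 80.24°
Check: A + B + C = 180.0° ✓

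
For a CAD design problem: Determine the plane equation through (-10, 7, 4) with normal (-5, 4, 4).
d = n·P = (-5)(-10) + (4)(7) + (4)(4) = 94
Plane: -5x + 4y + 4z = 94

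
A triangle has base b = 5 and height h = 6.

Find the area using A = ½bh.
A = ½·5·6 = 15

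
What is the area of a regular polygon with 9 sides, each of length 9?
For a regular 9-gon with side length s = 9:
Apothem a = s / (2*tan(pi/9)) = 9 / (2*tan(pi/9)) ≈ 12.3636
Perimeter P = 9 * 9 = 81
Area = (1/2) * P * a = (1/2) * 81 * 12.3636 = 500.73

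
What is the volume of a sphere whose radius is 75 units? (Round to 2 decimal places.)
Volume = (4/3) * pi * r³
Volume = (4/3) * pi * 75³
Volume = (4/3) * pi * 421875
Volume = 1767145.87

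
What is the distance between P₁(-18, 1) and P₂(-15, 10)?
Using the distance formula: d = sqrt((x₂-x₁)² + (y₂-y₁)²)
dx = (-15) - (-18) = 3
dy = 10 - 1 = 9
d = sqrt(3² + 9²) = sqrt(9 + 81) = sqrt(90) = 9.49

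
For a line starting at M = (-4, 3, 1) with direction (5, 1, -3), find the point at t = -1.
P(-1) = (-4 + 5(-1), 3 + 1(-1), 1 + (-3)(-1)) = (-9, 2, 4)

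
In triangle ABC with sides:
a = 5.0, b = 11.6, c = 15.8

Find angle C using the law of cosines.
cos(C) = (a² + b² - c²)/(2ab)
cos(C) = (5.0² + 11.6² - 15.8²)/(2·5.0·11.6) = -90.08/116 = -0.776552
C = arccos(-0.776552) = 140.9°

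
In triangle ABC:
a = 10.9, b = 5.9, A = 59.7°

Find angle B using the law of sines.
sin(B)/b = sin(A)/a
sin(B) = b·sin(A)/a = 5.9·sin(59.7°)/10.9 = 0.467343
B = arcsin(0.467343) = 27.86°  (b ≤ a, so B ≤ A and the acute solution is unique)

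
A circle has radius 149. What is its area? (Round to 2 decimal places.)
Area = pi * r²
Area = pi * 149²
Area = pi * 22201
Area = 69746.50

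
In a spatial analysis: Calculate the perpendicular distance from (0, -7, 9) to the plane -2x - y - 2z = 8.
d = |(-2)(0) + (-1)(-7) + (-2)(9) - (8)| / √((-2)² + (-1)² + (-2)²) = 19/√9 = 6.333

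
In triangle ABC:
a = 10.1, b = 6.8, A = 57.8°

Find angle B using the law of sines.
sin(B)/b = sin(A)/a
sin(B) = b·sin(A)/a = 6.8·sin(57.8°)/10.1 = 0.569714
B = arcsin(0.569714) = 34.73°  (b ≤ a, so B ≤ A and the acute solution is unique)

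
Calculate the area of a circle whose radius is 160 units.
Area = pi * r²
Area = pi * 160²
Area = pi * 25600
Area = 80424.77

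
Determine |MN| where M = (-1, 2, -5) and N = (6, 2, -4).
d = √[(7)² + (0)² + (1)²] = √50 = 7.071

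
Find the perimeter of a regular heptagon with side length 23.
Perimeter = number of sides * side length
Perimeter = 7 * 23
Perimeter = 161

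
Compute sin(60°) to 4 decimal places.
sin(60 degrees) = sqrt(3)/2
Decimal approximation: 0.866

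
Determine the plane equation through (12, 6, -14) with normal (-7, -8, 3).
d = n·P = (-7)(12) + (-8)(6) + (3)(-14) = -174
Plane: -7x - 8y + 3z = -174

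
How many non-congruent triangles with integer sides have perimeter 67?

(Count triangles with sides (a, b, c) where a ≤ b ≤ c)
With a ≤ b ≤ c and a + b + c = 67, the triangle inequality a + b > c gives c < 67/2, so c ≤ 33.
Iterate a from 1 to ⌊p/3⌋ = 22; for each a, b ranges from a to ⌊(p−a)/2⌋ with c = p − a − b, keeping only c ≥ b.
Triples: (1, 33, 33), (2, 32, 33), (3, 31, 33), …
Count = 102 triangles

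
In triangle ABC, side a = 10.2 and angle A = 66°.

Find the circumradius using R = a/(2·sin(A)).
R = a/(2·sin(A)) = 10.2/(2·sin(66°))
R = 10.2/(2·0.913545) = 10.2/1.827091 = 5.583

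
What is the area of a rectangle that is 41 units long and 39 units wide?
Area = length * width
Area = 41 * 39
Area = 1599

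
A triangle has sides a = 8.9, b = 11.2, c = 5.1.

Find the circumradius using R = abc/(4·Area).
s = (a+b+c)/2 = 12.6
Area = √(s(s-a)(s-b)(s-c)) = √(12.6·3.7·1.4·7.5) = 22.1249
R = abc/(4·Area) = (8.9·11.2·5.1)/(4·22.1249) = 508.368/88.4996 = 5.744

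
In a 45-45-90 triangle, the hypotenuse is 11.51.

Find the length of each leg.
In a 45-45-90 triangle, hypotenuse = leg·√2  →  leg = hypotenuse/√2
leg = 11.51/√2 = 8.139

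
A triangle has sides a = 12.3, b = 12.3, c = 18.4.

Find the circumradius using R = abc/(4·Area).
s = (a+b+c)/2 = 21.5
Area = √(s(s-a)(s-b)(s-c)) = √(21.5·9.2·9.2·3.1) = 75.1083
R = abc/(4·Area) = (12.3·12.3·18.4)/(4·75.1083) = 2783.736/300.4332 = 9.266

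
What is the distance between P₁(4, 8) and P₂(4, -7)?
Using the distance formula: d = sqrt((x₂-x₁)² + (y₂-y₁)²)
dx = 4 - 4 = 0
dy = (-7) - 8 = -15
d = sqrt(0² + (-15)²) = sqrt(0 + 225) = sqrt(225) = 15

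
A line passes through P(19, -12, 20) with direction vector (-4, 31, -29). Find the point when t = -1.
P(-1) = (19 + (-4)(-1), -12 + 31(-1), 20 + (-29)(-1)) = (23, -43, 49)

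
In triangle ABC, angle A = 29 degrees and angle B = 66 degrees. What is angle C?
Sum of angles in a triangle = 180 degrees
Third angle = 180 - 29 - 66
Third angle = 85 degrees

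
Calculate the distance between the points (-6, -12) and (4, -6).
Using the distance formula: d = sqrt((x₂-x₁)² + (y₂-y₁)²)
dx = 4 - (-6) = 10
dy = (-6) - (-12) = 6
d = sqrt(10² + 6²) = sqrt(100 + 36) = sqrt(136) = 11.66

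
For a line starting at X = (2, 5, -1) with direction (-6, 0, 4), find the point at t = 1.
P(1) = (2 + (-6)(1), 5 + 0(1), -1 + 4(1)) = (-4, 5, 3)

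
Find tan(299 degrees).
tan(299 degrees) = -1.804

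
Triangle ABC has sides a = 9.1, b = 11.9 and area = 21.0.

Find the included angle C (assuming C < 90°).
Area = ½ab·sin(C)  →  sin(C) = 2·Area/(ab)
sin(C) = 2·21.0/(9.1·11.9) = 0.387847
C = arcsin(0.387847) = 22.82°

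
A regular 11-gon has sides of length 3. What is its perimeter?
Perimeter = number of sides * side length
Perimeter = 11 * 3
Perimeter = 33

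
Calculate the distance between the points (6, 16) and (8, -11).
Using the distance formula: d = sqrt((x₂-x₁)² + (y₂-y₁)²)
dx = 8 - 6 = 2
dy = (-11) - 16 = -27
d = sqrt(2² + (-27)²) = sqrt(4 + 729) = sqrt(733) = 27.07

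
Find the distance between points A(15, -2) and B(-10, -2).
Using the distance formula: d = sqrt((x₂-x₁)² + (y₂-y₁)²)
dx = (-10) - 15 = -25
dy = (-2) - (-2) = 0
d = sqrt((-25)² + 0²) = sqrt(625 + 0) = sqrt(625) = 25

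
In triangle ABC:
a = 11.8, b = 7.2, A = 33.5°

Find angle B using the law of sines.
sin(B)/b = sin(A)/a
sin(B) = b·sin(A)/a = 7.2·sin(33.5°)/11.8 = 0.336775
B = arcsin(0.336775) = 19.68°  (b ≤ a, so B ≤ A and the acute solution is unique)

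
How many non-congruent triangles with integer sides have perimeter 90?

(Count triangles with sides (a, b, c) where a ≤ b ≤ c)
With a ≤ b ≤ c and a + b + c = 90, the triangle inequality a + b > c gives c < 90/2, so c ≤ 44.
Iterate a from 1 to ⌊p/3⌋ = 30; for each a, b ranges from a to ⌊(p−a)/2⌋ with c = p − a − b, keeping only c ≥ b.
Triples: (2, 44, 44), (3, 43, 44), (4, 42, 44), …
Count = 169 triangles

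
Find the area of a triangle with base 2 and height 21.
Area = (1/2) * base * height
Area = (1/2) * 2 * 21
Area = 21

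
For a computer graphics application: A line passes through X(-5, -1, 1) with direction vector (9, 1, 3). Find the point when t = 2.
P(2) = (-5 + 9(2), -1 + 1(2), 1 + 3(2)) = (13, 1, 7)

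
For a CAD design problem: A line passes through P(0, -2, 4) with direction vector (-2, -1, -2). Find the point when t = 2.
P(2) = (0 + (-2)(2), -2 + (-1)(2), 4 + (-2)(2)) = (-4, -4, 0)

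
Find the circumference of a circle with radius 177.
Circumference = 2 * pi * r
Circumference = 2 * pi * 177
Circumference = 1112.12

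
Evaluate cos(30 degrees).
cos(30 degrees) = sqrt(3)/2
Decimal approximation: 0.866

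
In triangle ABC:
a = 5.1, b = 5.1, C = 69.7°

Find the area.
Using A = ½ab·sin(C):
A = ½·5.1·5.1·sin(69.7°) = ½·26.01·0.937889 = 12.2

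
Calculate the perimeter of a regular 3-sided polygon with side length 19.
Perimeter = number of sides * side length
Perimeter = 3 * 19
Perimeter = 57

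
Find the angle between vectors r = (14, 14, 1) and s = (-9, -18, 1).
r·s = -377, |r|² = 393, |s|² = 406
cos θ = -377/√159558 ≈ -0.9438
θ ≈ 160.7°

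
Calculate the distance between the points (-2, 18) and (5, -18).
Using the distance formula: d = sqrt((x₂-x₁)² + (y₂-y₁)²)
dx = 5 - (-2) = 7
dy = (-18) - 18 = -36
d = sqrt(7² + (-36)²) = sqrt(49 + 1296) = sqrt(1345) = 36.67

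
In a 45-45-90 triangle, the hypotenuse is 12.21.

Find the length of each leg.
In a 45-45-90 triangle, hypotenuse = leg·√2  →  leg = hypotenuse/√2
leg = 12.21/√2 = 8.634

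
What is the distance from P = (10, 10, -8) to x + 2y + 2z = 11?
d = |1(10) + 2(10) + 2(-8) - (11)| / √(1² + 2² + 2²) = 3/√9 = 1.0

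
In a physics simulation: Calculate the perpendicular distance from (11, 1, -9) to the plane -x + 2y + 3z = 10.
d = |(-1)(11) + 2(1) + 3(-9) - (10)| / √((-1)² + 2² + 3²) = 46/√14 = 12.29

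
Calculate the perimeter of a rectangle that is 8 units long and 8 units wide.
Perimeter = 2 * (length + width)
Perimeter = 2 * (8 + 8)
Perimeter = 2 * 16
Perimeter = 32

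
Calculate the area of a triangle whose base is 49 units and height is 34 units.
Area = (1/2) * base * height
Area = (1/2) * 49 * 34
Area = 833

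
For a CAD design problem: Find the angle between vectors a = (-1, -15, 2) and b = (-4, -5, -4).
a·b = 71, |a|² = 230, |b|² = 57
cos θ = 71/√13110 ≈ 0.6201
θ ≈ 51.68°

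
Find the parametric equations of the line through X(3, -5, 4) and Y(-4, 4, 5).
Direction vector d = Y - X = (-7, 9, 1)
x = 3 - 7t, y = -5 + 9t, z = 4 + t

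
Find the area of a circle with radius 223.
Area = pi * r²
Area = pi * 223²
Area = pi * 49729
Area = 156228.26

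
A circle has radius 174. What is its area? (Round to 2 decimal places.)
Area = pi * r²
Area = pi * 174²
Area = pi * 30276
Area = 95114.86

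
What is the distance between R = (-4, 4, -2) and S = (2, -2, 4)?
d = √[(6)² + (-6)² + (6)²] = √108 = 10.39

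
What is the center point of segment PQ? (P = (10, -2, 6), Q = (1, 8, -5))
Midpoint = ((10+1)/2, (-2+8)/2, (6-5)/2) = (5.5, 3, 0.5)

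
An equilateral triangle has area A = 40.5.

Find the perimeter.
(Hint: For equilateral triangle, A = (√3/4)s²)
A = (√3/4)s²  →  s² = 4A/√3 = 4·40.5/√3 = 93.5307
s = 9.67113
Perimeter = 3s = 29.01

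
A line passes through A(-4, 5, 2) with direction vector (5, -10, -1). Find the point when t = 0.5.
P(0.5) = (-4 + 5(0.5), 5 + (-10)(0.5), 2 + (-1)(0.5)) = (-1.5, 0, 1.5)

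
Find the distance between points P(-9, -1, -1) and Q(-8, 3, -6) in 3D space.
d = √[(1)² + (4)² + (-5)²] = √42 = 6.481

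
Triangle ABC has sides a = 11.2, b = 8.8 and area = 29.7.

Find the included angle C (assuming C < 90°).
Area = ½ab·sin(C)  →  sin(C) = 2·Area/(ab)
sin(C) = 2·29.7/(11.2·8.8) = 0.602679
C = arcsin(0.602679) = 37.06°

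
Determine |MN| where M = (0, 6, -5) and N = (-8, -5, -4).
d = √[(-8)² + (-11)² + (1)²] = √186 = 13.64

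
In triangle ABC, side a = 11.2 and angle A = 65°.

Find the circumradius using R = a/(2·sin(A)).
R = a/(2·sin(A)) = 11.2/(2·sin(65°))
R = 11.2/(2·0.906308) = 11.2/1.812616 = 6.179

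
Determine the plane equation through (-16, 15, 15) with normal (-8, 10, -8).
d = n·P = (-8)(-16) + (10)(15) + (-8)(15) = 158
Plane: -8x + 10y - 8z = 158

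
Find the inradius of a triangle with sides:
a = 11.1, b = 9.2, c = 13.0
s = (a+b+c)/2 = (11.1+9.2+13.0)/2 = 16.65
Area = √(s(s-a)(s-b)(s-c)) = √(16.65·5.55·7.45·3.65) = 50.1277
r = Area/s = 50.1277/16.65 = 3.011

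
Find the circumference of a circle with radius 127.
Circumference = 2 * pi * r
Circumference = 2 * pi * 127
Circumference = 797.96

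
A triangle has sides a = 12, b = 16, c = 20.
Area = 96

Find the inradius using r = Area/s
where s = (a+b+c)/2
s = (12+16+20)/2 = 24
r = Area/s = 96/24 = 4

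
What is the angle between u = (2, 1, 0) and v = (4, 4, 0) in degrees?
u·v = 12, |u|² = 5, |v|² = 32
cos θ = 12/√160 ≈ 0.9487
θ ≈ 18.43°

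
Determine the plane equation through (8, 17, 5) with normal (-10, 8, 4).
d = n·P = (-10)(8) + (8)(17) + (4)(5) = 76
Plane: -10x + 8y + 4z = 76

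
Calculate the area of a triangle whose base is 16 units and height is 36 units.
Area = (1/2) * base * height
Area = (1/2) * 16 * 36
Area = 288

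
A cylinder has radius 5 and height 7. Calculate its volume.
Volume = pi * r² * h
Volume = pi * 5² * 7
Volume = pi * 25 * 7
Volume = pi * 175
Volume = 549.78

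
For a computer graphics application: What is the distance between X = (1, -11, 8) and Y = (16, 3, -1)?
d = √[(15)² + (14)² + (-9)²] = √502 = 22.41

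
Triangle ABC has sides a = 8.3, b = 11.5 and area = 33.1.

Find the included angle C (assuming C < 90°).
Area = ½ab·sin(C)  →  sin(C) = 2·Area/(ab)
sin(C) = 2·33.1/(8.3·11.5) = 0.693557
C = arcsin(0.693557) = 43.91°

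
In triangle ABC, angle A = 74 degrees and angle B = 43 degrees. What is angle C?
Sum of angles in a triangle = 180 degrees
Third angle = 180 - 74 - 43
Third angle = 63 degrees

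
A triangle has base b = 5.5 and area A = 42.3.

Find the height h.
A = ½bh  →  h = 2A/b
h = 2·42.3/5.5 = 15.38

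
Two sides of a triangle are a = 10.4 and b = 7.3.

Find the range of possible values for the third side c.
By the triangle inequality: |a - b| < c < a + b
|10.4 - 7.3| < c < 10.4 + 7.3
3.1 < c < 17.7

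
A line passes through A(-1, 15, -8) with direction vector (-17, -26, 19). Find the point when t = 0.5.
P(0.5) = (-1 + (-17)(0.5), 15 + (-26)(0.5), -8 + 19(0.5)) = (-9.5, 2, 1.5)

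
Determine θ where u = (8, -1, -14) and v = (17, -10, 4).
u·v = 90, |u|² = 261, |v|² = 405
cos θ = 90/√105705 ≈ 0.2768
θ ≈ 73.93°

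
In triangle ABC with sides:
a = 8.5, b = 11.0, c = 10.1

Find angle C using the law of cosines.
cos(C) = (a² + b² - c²)/(2ab)
cos(C) = (8.5² + 11.0² - 10.1²)/(2·8.5·11.0) = 91.24/187 = 0.487914
C = arccos(0.487914) = 60.8°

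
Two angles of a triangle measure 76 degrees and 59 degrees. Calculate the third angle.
Sum of angles in a triangle = 180 degrees
Third angle = 180 - 76 - 59
Third angle = 45 degrees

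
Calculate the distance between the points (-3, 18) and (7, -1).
Using the distance formula: d = sqrt((x₂-x₁)² + (y₂-y₁)²)
dx = 7 - (-3) = 10
dy = (-1) - 18 = -19
d = sqrt(10² + (-19)²) = sqrt(100 + 361) = sqrt(461) = 21.47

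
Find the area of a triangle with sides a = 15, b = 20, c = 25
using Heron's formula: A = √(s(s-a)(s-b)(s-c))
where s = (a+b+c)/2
s = (15+20+25)/2 = 30
A = √(30·15·10·5) = √22500 = 150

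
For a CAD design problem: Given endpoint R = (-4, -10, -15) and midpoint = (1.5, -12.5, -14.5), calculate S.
S = (2×1.5 - (-4), 2×(-12.5) - (-10), 2×(-14.5) - (-15)) = (7, -15, -14)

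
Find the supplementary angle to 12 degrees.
Supplementary angles sum to 180 degrees.
Other angle = 180 - 12
Other angle = 168 degrees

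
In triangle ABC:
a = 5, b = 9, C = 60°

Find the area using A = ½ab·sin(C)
A = ½·5·9·sin(60°) = ½·45·0.866025 = 19.49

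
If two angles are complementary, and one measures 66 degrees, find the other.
Complementary angles sum to 90 degrees.
Other angle = 90 - 66
Other angle = 24 degrees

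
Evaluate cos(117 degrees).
cos(117 degrees) = -0.454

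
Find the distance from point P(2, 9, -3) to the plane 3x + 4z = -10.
d = |3(2) + 0(9) + 4(-3) - (-10)| / √(3² + 0² + 4²) = 4/√25 = 0.8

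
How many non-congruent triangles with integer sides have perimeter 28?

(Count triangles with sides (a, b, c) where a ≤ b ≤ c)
With a ≤ b ≤ c and a + b + c = 28, the triangle inequality a + b > c gives c < 28/2, so c ≤ 13.
Iterate a from 1 to ⌊p/3⌋ = 9; for each a, b ranges from a to ⌊(p−a)/2⌋ with c = p − a − b, keeping only c ≥ b.
Triples: (2, 13, 13), (3, 12, 13), (4, 11, 13), …
Count = 16 triangles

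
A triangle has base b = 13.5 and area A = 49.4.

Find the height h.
A = ½bh  →  h = 2A/b
h = 2·49.4/13.5 = 7.319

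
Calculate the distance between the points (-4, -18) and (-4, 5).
Using the distance formula: d = sqrt((x₂-x₁)² + (y₂-y₁)²)
dx = (-4) - (-4) = 0
dy = 5 - (-18) = 23
d = sqrt(0² + 23²) = sqrt(0 + 529) = sqrt(529) = 23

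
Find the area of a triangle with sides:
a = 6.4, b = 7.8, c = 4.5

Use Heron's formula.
s = (a+b+c)/2 = (6.4+7.8+4.5)/2 = 9.35
A = √(s(s-a)(s-b)(s-c)) = √(9.35·2.95·1.55·4.85)
A = √207.351 = 14.4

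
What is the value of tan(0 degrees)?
tan(0 degrees) = 0
Decimal approximation: 0.0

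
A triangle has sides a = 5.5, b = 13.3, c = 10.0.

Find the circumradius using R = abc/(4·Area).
s = (a+b+c)/2 = 14.4
Area = √(s(s-a)(s-b)(s-c)) = √(14.4·8.9·1.1·4.4) = 24.9057
R = abc/(4·Area) = (5.5·13.3·10.0)/(4·24.9057) = 731.5/99.6228 = 7.343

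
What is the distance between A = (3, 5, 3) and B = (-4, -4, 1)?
d = √[(-7)² + (-9)² + (-2)²] = √134 = 11.58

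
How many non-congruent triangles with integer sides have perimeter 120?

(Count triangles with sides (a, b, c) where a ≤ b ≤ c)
With a ≤ b ≤ c and a + b + c = 120, the triangle inequality a + b > c gives c < 120/2, so c ≤ 59.
Iterate a from 1 to ⌊p/3⌋ = 40; for each a, b ranges from a to ⌊(p−a)/2⌋ with c = p − a − b, keeping only c ≥ b.
Triples: (2, 59, 59), (3, 58, 59), (4, 57, 59), …
Count = 300 triangles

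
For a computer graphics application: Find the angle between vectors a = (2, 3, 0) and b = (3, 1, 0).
a·b = 9, |a|² = 13, |b|² = 10
cos θ = 9/√130 ≈ 0.7894
θ ≈ 37.87°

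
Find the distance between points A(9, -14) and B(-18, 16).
Using the distance formula: d = sqrt((x₂-x₁)² + (y₂-y₁)²)
dx = (-18) - 9 = -27
dy = 16 - (-14) = 30
d = sqrt((-27)² + 30²) = sqrt(729 + 900) = sqrt(1629) = 40.36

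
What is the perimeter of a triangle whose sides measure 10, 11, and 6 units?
Perimeter = sum of all sides
Perimeter = 10 + 11 + 6
Perimeter = 27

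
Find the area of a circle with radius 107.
Area = pi * r²
Area = pi * 107²
Area = pi * 11449
Area = 35968.09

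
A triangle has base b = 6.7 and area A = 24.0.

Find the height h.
A = ½bh  →  h = 2A/b
h = 2·24.0/6.7 = 7.164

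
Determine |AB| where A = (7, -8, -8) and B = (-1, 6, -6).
d = √[(-8)² + (14)² + (2)²] = √264 = 16.25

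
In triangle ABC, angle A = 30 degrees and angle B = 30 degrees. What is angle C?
Sum of angles in a triangle = 180 degrees
Third angle = 180 - 30 - 30
Third angle = 120 degrees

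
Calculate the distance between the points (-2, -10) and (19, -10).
Using the distance formula: d = sqrt((x₂-x₁)² + (y₂-y₁)²)
dx = 19 - (-2) = 21
dy = (-10) - (-10) = 0
d = sqrt(21² + 0²) = sqrt(441 + 0) = sqrt(441) = 21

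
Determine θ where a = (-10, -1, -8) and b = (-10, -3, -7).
a·b = 159, |a|² = 165, |b|² = 158
cos θ = 159/√26070 ≈ 0.9848
θ ≈ 10.02°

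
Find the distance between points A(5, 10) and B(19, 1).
Using the distance formula: d = sqrt((x₂-x₁)² + (y₂-y₁)²)
dx = 19 - 5 = 14
dy = 1 - 10 = -9
d = sqrt(14² + (-9)²) = sqrt(196 + 81) = sqrt(277) = 16.64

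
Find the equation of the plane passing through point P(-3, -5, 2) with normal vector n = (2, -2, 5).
d = n·P = (2)(-3) + (-2)(-5) + (5)(2) = 14
Plane: 2x - 2y + 5z = 14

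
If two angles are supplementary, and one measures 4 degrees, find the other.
Supplementary angles sum to 180 degrees.
Other angle = 180 - 4
Other angle = 176 degrees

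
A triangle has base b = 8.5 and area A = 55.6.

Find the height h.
A = ½bh  →  h = 2A/b
h = 2·55.6/8.5 = 13.08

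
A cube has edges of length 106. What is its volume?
Volume = s³
Volume = 106³
Volume = 1191016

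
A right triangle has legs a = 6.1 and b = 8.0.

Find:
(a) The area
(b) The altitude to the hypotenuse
(a) Area = ½ab = ½·6.1·8.0 = 24.4
(b) Hypotenuse c = √(6.1² + 8.0²) = √101.21 = 10.0603
    Area = ½·c·h_c  →  h_c = 2·Area/c = 2·24.4/10.0603 = 4.851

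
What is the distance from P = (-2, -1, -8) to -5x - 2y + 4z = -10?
d = |(-5)(-2) + (-2)(-1) + 4(-8) - (-10)| / √((-5)² + (-2)² + 4²) = 10/√45 = 1.491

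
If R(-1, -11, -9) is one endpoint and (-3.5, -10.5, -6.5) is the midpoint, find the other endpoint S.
S = (2×(-3.5) - (-1), 2×(-10.5) - (-11), 2×(-6.5) - (-9)) = (-6, -10, -4)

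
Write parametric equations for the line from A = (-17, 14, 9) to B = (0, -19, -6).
Direction vector d = B - A = (17, -33, -15)
x = -17 + 17t, y = 14 - 33t, z = 9 - 15t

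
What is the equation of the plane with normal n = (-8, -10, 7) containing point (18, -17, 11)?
d = n·P = (-8)(18) + (-10)(-17) + (7)(11) = 103
Plane: -8x - 10y + 7z = 103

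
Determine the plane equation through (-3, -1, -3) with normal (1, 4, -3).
d = n·P = (1)(-3) + (4)(-1) + (-3)(-3) = 2
Plane: x + 4y - 3z = 2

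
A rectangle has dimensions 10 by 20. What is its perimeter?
Perimeter = 2 * (length + width)
Perimeter = 2 * (10 + 20)
Perimeter = 2 * 30
Perimeter = 60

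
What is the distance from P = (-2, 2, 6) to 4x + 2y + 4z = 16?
d = |4(-2) + 2(2) + 4(6) - (16)| / √(4² + 2² + 4²) = 4/√36 = 0.6667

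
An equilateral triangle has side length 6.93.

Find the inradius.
For an equilateral triangle, r = s/(2√3) where s is the side.
r = 6.93/(2√3) = 6.93/3.464102 = 2.001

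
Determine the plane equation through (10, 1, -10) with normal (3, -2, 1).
d = n·P = (3)(10) + (-2)(1) + (1)(-10) = 18
Plane: 3x - 2y + z = 18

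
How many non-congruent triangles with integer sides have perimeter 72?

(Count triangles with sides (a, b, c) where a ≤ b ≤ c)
With a ≤ b ≤ c and a + b + c = 72, the triangle inequality a + b > c gives c < 72/2, so c ≤ 35.
Iterate a from 1 to ⌊p/3⌋ = 24; for each a, b ranges from a to ⌊(p−a)/2⌋ with c = p − a − b, keeping only c ≥ b.
Triples: (2, 35, 35), (3, 34, 35), (4, 33, 35), …
Count = 108 triangles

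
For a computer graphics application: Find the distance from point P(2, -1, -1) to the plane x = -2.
d = |1(2) + 0(-1) + 0(-1) - (-2)| / √(1² + 0² + 0²) = 4/√1 = 4.0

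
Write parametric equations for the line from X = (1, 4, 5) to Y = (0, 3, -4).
Direction vector d = Y - X = (-1, -1, -9)
x = 1 - t, y = 4 - t, z = 5 - 9t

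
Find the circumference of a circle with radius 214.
Circumference = 2 * pi * r
Circumference = 2 * pi * 214
Circumference = 1344.60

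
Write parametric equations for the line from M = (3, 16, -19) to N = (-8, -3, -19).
Direction vector d = N - M = (-11, -19, 0)
x = 3 - 11t, y = 16 - 19t, z = -19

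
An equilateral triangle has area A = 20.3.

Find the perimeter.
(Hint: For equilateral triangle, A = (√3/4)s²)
A = (√3/4)s²  →  s² = 4A/√3 = 4·20.3/√3 = 46.8808
s = 6.84696
Perimeter = 3s = 20.54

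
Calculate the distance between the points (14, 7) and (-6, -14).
Using the distance formula: d = sqrt((x₂-x₁)² + (y₂-y₁)²)
dx = (-6) - 14 = -20
dy = (-14) - 7 = -21
d = sqrt((-20)² + (-21)²) = sqrt(400 + 441) = sqrt(841) = 29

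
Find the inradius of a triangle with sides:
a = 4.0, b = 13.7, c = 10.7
s = (a+b+c)/2 = (4.0+13.7+10.7)/2 = 14.2
Area = √(s(s-a)(s-b)(s-c)) = √(14.2·10.2·0.5·3.5) = 15.9207
r = Area/s = 15.9207/14.2 = 1.121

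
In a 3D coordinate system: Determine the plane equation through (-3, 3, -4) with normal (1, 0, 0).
d = n·P = (1)(-3) + (0)(3) + (0)(-4) = -3
Plane: x = -3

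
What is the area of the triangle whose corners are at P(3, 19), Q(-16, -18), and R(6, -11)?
Using the coordinate formula: Area = (1/2)|x₁(y₂-y₃) + x₂(y₃-y₁) + x₃(y₁-y₂)|
Area = (1/2)|3((-18)-(-11)) + (-16)((-11)-19) + 6(19-(-18))|
Area = (1/2)|3*(-7) + (-16)*(-30) + 6*37|
Area = (1/2)|(-21) + 480 + 222|
Area = (1/2)*681 = 340.50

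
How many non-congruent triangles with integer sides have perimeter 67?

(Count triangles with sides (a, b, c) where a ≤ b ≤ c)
With a ≤ b ≤ c and a + b + c = 67, the triangle inequality a + b > c gives c < 67/2, so c ≤ 33.
Iterate a from 1 to ⌊p/3⌋ = 22; for each a, b ranges from a to ⌊(p−a)/2⌋ with c = p − a − b, keeping only c ≥ b.
Triples: (1, 33, 33), (2, 32, 33), (3, 31, 33), …
Count = 102 triangles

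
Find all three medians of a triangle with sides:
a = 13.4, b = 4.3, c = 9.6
Using m_x = ½√(2y² + 2z² - x²):
m_a = ½√(2·4.3² + 2·9.6² - 13.4²) = ½√41.74 = 3.23
m_b = ½√(2·13.4² + 2·9.6² - 4.3²) = ½√524.95 = 11.46
m_c = ½√(2·13.4² + 2·4.3² - 9.6²) = ½√303.94 = 8.717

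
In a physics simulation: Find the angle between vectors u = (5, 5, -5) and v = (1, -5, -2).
u·v = -10, |u|² = 75, |v|² = 30
cos θ = -10/√2250 ≈ -0.2108
θ ≈ 102.2°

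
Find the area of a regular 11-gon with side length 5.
For a regular 11-gon with side length s = 5:
Apothem a = s / (2*tan(pi/11)) = 5 / (2*tan(pi/11)) ≈ 8.5142
Perimeter P = 11 * 5 = 55
Area = (1/2) * P * a = (1/2) * 55 * 8.5142 = 234.14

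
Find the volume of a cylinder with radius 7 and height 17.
Volume = pi * r² * h
Volume = pi * 7² * 17
Volume = pi * 49 * 17
Volume = pi * 833
Volume = 2616.95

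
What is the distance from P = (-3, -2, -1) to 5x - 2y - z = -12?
d = |5(-3) + (-2)(-2) + (-1)(-1) - (-12)| / √(5² + (-2)² + (-1)²) = 2/√30 = 0.3651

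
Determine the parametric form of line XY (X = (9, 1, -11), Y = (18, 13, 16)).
Direction vector d = Y - X = (9, 12, 27)
x = 9 + 9t, y = 1 + 12t, z = -11 + 27t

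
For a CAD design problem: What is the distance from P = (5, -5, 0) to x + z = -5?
d = |1(5) + 0(-5) + 1(0) - (-5)| / √(1² + 0² + 1²) = 10/√2 = 7.071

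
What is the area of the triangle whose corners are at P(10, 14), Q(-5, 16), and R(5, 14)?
Using the coordinate formula: Area = (1/2)|x₁(y₂-y₃) + x₂(y₃-y₁) + x₃(y₁-y₂)|
Area = (1/2)|10(16-14) + (-5)(14-14) + 5(14-16)|
Area = (1/2)|10*2 + (-5)*0 + 5*(-2)|
Area = (1/2)|20 + 0 + (-10)|
Area = (1/2)*10 = 5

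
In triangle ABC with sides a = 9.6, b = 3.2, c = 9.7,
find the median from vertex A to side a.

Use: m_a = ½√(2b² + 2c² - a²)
m_a = ½√(2·3.2² + 2·9.7² - 9.6²)
m_a = ½√(20.48 + 188.18 - 92.16) = ½√116.5 = 5.397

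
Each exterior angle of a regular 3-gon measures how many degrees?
Exterior angle of a regular n-gon = 360/n
Exterior angle = 360/3
Exterior angle = 120 degrees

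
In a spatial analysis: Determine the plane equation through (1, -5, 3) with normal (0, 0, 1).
d = n·P = (0)(1) + (0)(-5) + (1)(3) = 3
Plane: z = 3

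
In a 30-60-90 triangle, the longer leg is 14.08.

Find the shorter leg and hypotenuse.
In a 30-60-90 triangle, sides are in ratio 1 : √3 : 2.
Long leg = short leg·√3  →  short leg = 14.08/√3 = 8.129
Hypotenuse = 2·(short leg) = 2·14.08/√3 = 16.26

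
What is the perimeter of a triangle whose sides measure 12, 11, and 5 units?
Perimeter = sum of all sides
Perimeter = 12 + 11 + 5
Perimeter = 28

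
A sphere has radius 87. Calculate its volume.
Volume = (4/3) * pi * r³
Volume = (4/3) * pi * 87³
Volume = (4/3) * pi * 658503
Volume = 2758330.92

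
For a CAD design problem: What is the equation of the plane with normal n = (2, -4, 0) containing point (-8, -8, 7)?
d = n·P = (2)(-8) + (-4)(-8) + (0)(7) = 16
Plane: 2x - 4y = 16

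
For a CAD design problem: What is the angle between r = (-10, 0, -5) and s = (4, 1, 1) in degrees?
r·s = -45, |r|² = 125, |s|² = 18
cos θ = -45/√2250 ≈ -0.9487
θ ≈ 161.6°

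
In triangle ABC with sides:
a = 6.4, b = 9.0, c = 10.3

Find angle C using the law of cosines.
cos(C) = (a² + b² - c²)/(2ab)
cos(C) = (6.4² + 9.0² - 10.3²)/(2·6.4·9.0) = 15.87/115.2 = 0.137760
C = arccos(0.137760) = 82.08°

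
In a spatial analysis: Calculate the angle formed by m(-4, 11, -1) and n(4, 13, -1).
m·n = 128, |m|² = 138, |n|² = 186
cos θ = 128/√25668 ≈ 0.7989
θ ≈ 36.97°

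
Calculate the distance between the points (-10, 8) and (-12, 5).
Using the distance formula: d = sqrt((x₂-x₁)² + (y₂-y₁)²)
dx = (-12) - (-10) = -2
dy = 5 - 8 = -3
d = sqrt((-2)² + (-3)²) = sqrt(4 + 9) = sqrt(13) = 3.61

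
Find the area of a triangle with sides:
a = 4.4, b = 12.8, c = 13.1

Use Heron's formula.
s = (a+b+c)/2 = (4.4+12.8+13.1)/2 = 15.15
A = √(s(s-a)(s-b)(s-c)) = √(15.15·10.75·2.35·2.05)
A = √784.59 = 28.01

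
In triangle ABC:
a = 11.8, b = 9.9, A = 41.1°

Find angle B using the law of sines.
sin(B)/b = sin(A)/a
sin(B) = b·sin(A)/a = 9.9·sin(41.1°)/11.8 = 0.551527
B = arcsin(0.551527) = 33.47°  (b ≤ a, so B ≤ A and the acute solution is unique)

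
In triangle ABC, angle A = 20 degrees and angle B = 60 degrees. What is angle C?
Sum of angles in a triangle = 180 degrees
Third angle = 180 - 20 - 60
Third angle = 100 degrees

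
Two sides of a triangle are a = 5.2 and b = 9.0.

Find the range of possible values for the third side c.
By the triangle inequality: |a - b| < c < a + b
|5.2 - 9.0| < c < 5.2 + 9.0
3.8 < c < 14.2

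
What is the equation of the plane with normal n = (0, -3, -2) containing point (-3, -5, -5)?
d = n·P = (0)(-3) + (-3)(-5) + (-2)(-5) = 25
Plane: -3y - 2z = 25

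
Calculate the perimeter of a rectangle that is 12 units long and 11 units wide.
Perimeter = 2 * (length + width)
Perimeter = 2 * (12 + 11)
Perimeter = 2 * 23
Perimeter = 46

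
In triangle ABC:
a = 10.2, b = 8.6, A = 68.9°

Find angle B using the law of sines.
sin(B)/b = sin(A)/a
sin(B) = b·sin(A)/a = 8.6·sin(68.9°)/10.2 = 0.786608
B = arcsin(0.786608) = 51.87°  (b ≤ a, so B ≤ A and the acute solution is unique)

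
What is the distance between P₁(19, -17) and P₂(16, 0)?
Using the distance formula: d = sqrt((x₂-x₁)² + (y₂-y₁)²)
dx = 16 - 19 = -3
dy = 0 - (-17) = 17
d = sqrt((-3)² + 17²) = sqrt(9 + 289) = sqrt(298) = 17.26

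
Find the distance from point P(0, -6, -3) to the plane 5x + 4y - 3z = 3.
d = |5(0) + 4(-6) + (-3)(-3) - (3)| / √(5² + 4² + (-3)²) = 18/√50 = 2.546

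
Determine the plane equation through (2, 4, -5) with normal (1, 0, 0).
d = n·P = (1)(2) + (0)(4) + (0)(-5) = 2
Plane: x = 2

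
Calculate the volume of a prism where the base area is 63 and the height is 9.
Volume = base area * height
Volume = 63 * 9
Volume = 567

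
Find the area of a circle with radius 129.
Area = pi * r²
Area = pi * 129²
Area = pi * 16641
Area = 52279.24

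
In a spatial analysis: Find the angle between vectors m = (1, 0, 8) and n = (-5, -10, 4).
m·n = 27, |m|² = 65, |n|² = 141
cos θ = 27/√9165 ≈ 0.282
θ ≈ 73.62°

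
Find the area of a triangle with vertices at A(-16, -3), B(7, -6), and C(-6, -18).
Using the coordinate formula: Area = (1/2)|x₁(y₂-y₃) + x₂(y₃-y₁) + x₃(y₁-y₂)|
Area = (1/2)|(-16)((-6)-(-18)) + 7((-18)-(-3)) + (-6)((-3)-(-6))|
Area = (1/2)|(-16)*12 + 7*(-15) + (-6)*3|
Area = (1/2)|(-192) + (-105) + (-18)|
Area = (1/2)*315 = 157.50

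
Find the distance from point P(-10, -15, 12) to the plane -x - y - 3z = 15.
d = |(-1)(-10) + (-1)(-15) + (-3)(12) - (15)| / √((-1)² + (-1)² + (-3)²) = 26/√11 = 7.839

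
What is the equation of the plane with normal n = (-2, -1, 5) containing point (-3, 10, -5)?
d = n·P = (-2)(-3) + (-1)(10) + (5)(-5) = -29
Plane: -2x - y + 5z = -29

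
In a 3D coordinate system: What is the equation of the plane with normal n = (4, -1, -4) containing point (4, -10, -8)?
d = n·P = (4)(4) + (-1)(-10) + (-4)(-8) = 58
Plane: 4x - y - 4z = 58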